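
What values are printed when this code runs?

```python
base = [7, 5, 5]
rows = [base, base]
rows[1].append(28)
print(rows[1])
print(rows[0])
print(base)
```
[7, 5, 5, 28]
[7, 5, 5, 28]
[7, 5, 5, 28]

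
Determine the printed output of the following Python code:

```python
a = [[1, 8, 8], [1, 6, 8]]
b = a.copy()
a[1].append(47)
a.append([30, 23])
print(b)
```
[[1, 8, 8], [1, 6, 8, 47]]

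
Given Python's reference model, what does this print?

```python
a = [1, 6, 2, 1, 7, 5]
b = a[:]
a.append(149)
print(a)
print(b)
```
[1, 6, 2, 1, 7, 5, 149]
[1, 6, 2, 1, 7, 5]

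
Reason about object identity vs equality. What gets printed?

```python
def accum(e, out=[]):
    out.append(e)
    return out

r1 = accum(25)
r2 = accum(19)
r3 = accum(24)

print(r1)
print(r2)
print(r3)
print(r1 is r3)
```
[25, 19, 24]
[25, 19, 24]
[25, 19, 24]
True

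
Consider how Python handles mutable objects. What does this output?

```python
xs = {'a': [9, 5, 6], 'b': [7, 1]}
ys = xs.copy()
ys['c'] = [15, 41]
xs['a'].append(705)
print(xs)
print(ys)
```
{'a': [9, 5, 6, 705], 'b': [7, 1]}
{'a': [9, 5, 6, 705], 'b': [7, 1], 'c': [15, 41]}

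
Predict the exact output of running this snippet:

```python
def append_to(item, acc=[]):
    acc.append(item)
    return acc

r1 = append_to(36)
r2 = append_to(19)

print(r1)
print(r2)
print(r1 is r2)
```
[36, 19]
[36, 19]
True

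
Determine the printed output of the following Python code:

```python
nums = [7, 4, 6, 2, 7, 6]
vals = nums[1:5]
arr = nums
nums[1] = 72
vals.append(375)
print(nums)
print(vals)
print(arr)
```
[7, 72, 6, 2, 7, 6]
[4, 6, 2, 7, 375]
[7, 72, 6, 2, 7, 6]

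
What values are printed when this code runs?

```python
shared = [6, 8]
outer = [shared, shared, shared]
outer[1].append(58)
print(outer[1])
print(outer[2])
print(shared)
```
[6, 8, 58]
[6, 8, 58]
[6, 8, 58]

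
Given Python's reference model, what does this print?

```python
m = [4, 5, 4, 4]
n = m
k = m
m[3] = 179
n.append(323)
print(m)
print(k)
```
[4, 5, 4, 179, 323]
[4, 5, 4, 179, 323]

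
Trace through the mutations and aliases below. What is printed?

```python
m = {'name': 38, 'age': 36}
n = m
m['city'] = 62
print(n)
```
{'name': 38, 'age': 36, 'city': 62}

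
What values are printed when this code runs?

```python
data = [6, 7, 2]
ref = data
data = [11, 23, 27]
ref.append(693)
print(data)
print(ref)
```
[11, 23, 27]
[6, 7, 2, 693]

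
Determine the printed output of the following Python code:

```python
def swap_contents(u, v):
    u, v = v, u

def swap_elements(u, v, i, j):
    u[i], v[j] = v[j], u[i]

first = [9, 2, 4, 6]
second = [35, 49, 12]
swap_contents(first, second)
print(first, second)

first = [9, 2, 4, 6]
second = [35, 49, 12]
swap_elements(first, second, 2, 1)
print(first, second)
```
[9, 2, 4, 6] [35, 49, 12]
[9, 2, 49, 6] [35, 4, 12]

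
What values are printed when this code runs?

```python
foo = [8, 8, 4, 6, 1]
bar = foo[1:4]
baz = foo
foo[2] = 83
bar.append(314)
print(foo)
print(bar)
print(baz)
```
[8, 8, 83, 6, 1]
[8, 4, 6, 314]
[8, 8, 83, 6, 1]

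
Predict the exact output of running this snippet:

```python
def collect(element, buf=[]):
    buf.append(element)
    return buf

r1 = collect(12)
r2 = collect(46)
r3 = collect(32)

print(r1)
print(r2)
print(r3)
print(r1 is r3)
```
[12, 46, 32]
[12, 46, 32]
[12, 46, 32]
True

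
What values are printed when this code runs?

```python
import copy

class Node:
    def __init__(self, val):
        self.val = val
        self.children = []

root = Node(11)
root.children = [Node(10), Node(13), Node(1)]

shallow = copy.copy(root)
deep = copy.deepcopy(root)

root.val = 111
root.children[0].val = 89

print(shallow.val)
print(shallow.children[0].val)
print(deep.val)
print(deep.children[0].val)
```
11
89
11
10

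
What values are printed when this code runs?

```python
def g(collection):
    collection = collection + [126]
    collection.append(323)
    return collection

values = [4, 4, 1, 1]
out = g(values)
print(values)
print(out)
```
[4, 4, 1, 1]
[4, 4, 1, 1, 126, 323]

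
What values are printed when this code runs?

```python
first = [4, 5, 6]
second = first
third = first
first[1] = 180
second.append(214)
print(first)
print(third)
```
[4, 180, 6, 214]
[4, 180, 6, 214]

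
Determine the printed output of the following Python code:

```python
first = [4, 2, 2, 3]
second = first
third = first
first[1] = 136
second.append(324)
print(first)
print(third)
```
[4, 136, 2, 3, 324]
[4, 136, 2, 3, 324]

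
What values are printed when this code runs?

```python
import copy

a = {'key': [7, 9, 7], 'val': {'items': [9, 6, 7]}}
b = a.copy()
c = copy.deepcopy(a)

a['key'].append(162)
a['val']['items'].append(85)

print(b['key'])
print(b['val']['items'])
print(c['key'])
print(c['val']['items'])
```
[7, 9, 7, 162]
[9, 6, 7, 85]
[7, 9, 7]
[9, 6, 7]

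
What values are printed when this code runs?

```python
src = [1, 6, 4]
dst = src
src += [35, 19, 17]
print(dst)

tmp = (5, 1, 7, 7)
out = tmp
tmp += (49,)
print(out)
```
[1, 6, 4, 35, 19, 17]
(5, 1, 7, 7)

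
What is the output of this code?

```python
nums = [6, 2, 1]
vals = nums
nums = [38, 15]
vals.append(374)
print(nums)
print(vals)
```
[38, 15]
[6, 2, 1, 374]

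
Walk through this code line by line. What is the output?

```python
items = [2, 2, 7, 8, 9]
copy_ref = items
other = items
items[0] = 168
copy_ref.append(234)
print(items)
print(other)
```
[168, 2, 7, 8, 9, 234]
[168, 2, 7, 8, 9, 234]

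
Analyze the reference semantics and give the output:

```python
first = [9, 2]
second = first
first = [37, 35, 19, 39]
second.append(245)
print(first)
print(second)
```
[37, 35, 19, 39]
[9, 2, 245]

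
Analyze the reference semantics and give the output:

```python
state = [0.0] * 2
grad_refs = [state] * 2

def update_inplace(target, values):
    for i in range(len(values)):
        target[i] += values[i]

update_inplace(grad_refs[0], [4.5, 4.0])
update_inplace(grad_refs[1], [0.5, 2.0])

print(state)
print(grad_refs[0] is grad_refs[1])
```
[5.0, 6.0]
True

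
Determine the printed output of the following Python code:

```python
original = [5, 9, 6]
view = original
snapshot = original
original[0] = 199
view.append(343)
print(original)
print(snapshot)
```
[199, 9, 6, 343]
[199, 9, 6, 343]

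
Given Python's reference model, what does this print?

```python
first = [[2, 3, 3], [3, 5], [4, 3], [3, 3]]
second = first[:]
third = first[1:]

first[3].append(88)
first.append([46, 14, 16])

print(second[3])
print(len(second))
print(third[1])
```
[3, 3, 88]
4
[4, 3]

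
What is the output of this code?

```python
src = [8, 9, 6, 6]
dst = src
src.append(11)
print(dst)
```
[8, 9, 6, 6, 11]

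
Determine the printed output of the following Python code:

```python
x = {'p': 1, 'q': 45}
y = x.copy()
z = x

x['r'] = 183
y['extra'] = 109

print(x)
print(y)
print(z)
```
{'p': 1, 'q': 45, 'r': 183}
{'p': 1, 'q': 45, 'extra': 109}
{'p': 1, 'q': 45, 'r': 183}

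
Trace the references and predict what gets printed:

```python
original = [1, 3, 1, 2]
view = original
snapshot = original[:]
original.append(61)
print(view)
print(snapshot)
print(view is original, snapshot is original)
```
[1, 3, 1, 2, 61]
[1, 3, 1, 2]
True False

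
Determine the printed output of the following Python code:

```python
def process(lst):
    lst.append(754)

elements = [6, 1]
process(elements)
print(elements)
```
[6, 1, 754]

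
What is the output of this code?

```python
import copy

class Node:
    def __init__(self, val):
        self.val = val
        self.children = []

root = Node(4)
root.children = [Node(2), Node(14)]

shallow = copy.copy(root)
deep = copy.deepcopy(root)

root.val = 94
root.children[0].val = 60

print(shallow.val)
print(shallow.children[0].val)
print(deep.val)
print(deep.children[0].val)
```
4
60
4
2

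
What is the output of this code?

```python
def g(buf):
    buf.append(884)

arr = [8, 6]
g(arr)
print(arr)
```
[8, 6, 884]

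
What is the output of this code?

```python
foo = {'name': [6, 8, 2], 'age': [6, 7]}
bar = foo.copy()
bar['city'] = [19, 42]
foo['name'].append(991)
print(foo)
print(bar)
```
{'name': [6, 8, 2, 991], 'age': [6, 7]}
{'name': [6, 8, 2, 991], 'age': [6, 7], 'city': [19, 42]}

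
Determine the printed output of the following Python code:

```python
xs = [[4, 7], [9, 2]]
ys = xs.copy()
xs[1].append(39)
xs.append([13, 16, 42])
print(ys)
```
[[4, 7], [9, 2, 39]]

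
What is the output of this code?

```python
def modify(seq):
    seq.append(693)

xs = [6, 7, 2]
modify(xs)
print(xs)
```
[6, 7, 2, 693]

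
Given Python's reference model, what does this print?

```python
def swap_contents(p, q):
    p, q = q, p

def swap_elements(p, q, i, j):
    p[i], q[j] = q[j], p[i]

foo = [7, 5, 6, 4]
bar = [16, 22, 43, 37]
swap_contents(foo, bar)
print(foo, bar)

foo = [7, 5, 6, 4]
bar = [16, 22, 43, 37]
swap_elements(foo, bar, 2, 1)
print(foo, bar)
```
[7, 5, 6, 4] [16, 22, 43, 37]
[7, 5, 22, 4] [16, 6, 43, 37]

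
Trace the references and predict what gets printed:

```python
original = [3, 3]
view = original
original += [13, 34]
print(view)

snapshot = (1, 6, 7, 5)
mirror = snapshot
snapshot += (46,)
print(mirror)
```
[3, 3, 13, 34]
(1, 6, 7, 5)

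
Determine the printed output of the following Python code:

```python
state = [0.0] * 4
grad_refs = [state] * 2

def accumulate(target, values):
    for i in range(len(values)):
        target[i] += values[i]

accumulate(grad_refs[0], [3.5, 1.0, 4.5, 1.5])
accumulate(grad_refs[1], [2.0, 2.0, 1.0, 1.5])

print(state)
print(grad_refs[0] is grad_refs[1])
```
[5.5, 3.0, 5.5, 3.0]
True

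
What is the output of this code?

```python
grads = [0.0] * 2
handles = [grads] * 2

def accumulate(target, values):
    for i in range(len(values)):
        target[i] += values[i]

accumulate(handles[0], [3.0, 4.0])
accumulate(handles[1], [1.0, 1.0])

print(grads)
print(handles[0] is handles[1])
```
[4.0, 5.0]
True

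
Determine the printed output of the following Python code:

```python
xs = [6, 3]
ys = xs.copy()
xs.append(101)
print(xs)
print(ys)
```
[6, 3, 101]
[6, 3]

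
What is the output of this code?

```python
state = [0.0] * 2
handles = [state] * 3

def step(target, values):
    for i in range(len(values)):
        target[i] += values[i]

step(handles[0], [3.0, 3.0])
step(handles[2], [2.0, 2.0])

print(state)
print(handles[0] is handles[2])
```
[5.0, 5.0]
True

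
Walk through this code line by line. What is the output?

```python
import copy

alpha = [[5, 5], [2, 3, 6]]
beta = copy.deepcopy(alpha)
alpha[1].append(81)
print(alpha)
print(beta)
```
[[5, 5], [2, 3, 6, 81]]
[[5, 5], [2, 3, 6]]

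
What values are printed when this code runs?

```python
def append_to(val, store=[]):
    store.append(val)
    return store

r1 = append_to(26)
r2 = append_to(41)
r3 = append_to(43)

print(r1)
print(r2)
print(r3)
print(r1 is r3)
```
[26, 41, 43]
[26, 41, 43]
[26, 41, 43]
True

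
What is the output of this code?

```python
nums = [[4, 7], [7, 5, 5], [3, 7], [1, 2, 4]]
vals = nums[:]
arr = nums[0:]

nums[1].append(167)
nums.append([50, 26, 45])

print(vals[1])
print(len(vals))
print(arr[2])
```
[7, 5, 5, 167]
4
[3, 7]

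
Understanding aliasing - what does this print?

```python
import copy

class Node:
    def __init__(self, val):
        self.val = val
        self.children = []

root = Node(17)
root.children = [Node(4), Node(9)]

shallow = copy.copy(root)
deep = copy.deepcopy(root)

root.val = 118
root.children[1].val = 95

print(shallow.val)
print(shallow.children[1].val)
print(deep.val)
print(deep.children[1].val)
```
17
95
17
9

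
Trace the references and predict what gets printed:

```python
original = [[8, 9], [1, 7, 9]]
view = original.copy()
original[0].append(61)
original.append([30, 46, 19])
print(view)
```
[[8, 9, 61], [1, 7, 9]]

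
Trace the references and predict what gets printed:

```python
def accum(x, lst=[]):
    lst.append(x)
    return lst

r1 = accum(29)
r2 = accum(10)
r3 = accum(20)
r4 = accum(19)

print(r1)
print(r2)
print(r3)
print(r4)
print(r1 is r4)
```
[29, 10, 20, 19]
[29, 10, 20, 19]
[29, 10, 20, 19]
[29, 10, 20, 19]
True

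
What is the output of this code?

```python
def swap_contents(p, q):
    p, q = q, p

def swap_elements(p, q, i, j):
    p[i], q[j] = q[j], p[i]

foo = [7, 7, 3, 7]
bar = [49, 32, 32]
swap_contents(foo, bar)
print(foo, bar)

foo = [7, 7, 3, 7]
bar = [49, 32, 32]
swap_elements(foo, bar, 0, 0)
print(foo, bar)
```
[7, 7, 3, 7] [49, 32, 32]
[49, 7, 3, 7] [7, 32, 32]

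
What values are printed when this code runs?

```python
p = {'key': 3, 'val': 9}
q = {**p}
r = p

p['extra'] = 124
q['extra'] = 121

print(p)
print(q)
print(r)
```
{'key': 3, 'val': 9, 'extra': 124}
{'key': 3, 'val': 9, 'extra': 121}
{'key': 3, 'val': 9, 'extra': 124}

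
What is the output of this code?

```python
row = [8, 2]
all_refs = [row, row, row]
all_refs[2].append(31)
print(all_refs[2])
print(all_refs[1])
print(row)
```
[8, 2, 31]
[8, 2, 31]
[8, 2, 31]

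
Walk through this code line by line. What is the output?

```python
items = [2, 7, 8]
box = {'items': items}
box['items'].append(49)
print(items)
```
[2, 7, 8, 49]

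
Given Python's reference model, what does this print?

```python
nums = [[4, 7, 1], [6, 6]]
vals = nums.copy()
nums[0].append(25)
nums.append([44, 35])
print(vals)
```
[[4, 7, 1, 25], [6, 6]]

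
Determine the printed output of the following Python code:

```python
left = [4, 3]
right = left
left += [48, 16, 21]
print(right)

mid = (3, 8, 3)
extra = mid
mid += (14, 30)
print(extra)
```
[4, 3, 48, 16, 21]
(3, 8, 3)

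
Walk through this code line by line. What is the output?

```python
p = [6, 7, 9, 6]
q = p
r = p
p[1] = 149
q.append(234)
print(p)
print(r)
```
[6, 149, 9, 6, 234]
[6, 149, 9, 6, 234]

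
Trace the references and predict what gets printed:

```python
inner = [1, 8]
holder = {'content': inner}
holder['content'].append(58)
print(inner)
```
[1, 8, 58]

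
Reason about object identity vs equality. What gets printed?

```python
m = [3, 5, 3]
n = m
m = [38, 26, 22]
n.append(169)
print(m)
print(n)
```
[38, 26, 22]
[3, 5, 3, 169]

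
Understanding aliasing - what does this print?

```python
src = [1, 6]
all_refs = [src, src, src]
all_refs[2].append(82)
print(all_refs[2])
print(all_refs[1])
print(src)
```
[1, 6, 82]
[1, 6, 82]
[1, 6, 82]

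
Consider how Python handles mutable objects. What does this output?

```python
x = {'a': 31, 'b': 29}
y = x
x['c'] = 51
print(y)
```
{'a': 31, 'b': 29, 'c': 51}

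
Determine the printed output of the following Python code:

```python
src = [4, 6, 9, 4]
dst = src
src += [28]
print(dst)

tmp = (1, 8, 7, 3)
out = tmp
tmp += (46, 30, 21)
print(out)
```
[4, 6, 9, 4, 28]
(1, 8, 7, 3)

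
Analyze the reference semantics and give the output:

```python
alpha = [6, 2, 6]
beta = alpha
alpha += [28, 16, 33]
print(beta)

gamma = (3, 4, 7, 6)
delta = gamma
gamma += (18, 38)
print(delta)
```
[6, 2, 6, 28, 16, 33]
(3, 4, 7, 6)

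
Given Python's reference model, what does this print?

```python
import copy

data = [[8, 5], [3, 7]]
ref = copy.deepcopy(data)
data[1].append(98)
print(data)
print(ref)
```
[[8, 5], [3, 7, 98]]
[[8, 5], [3, 7]]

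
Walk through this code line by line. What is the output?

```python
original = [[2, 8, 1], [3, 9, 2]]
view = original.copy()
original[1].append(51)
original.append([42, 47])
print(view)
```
[[2, 8, 1], [3, 9, 2, 51]]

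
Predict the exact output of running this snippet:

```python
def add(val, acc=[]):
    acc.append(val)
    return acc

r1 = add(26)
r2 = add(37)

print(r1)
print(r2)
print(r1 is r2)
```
[26, 37]
[26, 37]
True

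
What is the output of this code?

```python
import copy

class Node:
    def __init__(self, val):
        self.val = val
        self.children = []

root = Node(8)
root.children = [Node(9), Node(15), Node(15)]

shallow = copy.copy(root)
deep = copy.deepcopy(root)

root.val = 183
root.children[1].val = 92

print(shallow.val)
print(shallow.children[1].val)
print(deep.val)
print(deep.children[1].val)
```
8
92
8
15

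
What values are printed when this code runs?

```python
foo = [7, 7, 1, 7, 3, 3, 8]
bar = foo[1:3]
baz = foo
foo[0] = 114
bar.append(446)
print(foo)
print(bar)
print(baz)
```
[114, 7, 1, 7, 3, 3, 8]
[7, 1, 446]
[114, 7, 1, 7, 3, 3, 8]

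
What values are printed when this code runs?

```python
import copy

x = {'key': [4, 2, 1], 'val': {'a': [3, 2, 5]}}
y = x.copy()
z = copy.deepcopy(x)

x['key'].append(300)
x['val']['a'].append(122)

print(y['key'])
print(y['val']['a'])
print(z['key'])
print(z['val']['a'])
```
[4, 2, 1, 300]
[3, 2, 5, 122]
[4, 2, 1]
[3, 2, 5]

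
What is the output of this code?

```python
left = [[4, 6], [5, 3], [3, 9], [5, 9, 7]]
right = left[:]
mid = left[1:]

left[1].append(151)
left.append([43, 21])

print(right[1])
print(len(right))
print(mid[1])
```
[5, 3, 151]
4
[3, 9]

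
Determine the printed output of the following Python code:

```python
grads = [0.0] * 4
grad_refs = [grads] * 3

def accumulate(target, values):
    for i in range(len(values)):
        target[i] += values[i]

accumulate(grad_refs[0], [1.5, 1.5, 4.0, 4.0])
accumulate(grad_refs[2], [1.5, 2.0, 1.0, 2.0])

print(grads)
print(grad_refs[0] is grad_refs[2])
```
[3.0, 3.5, 5.0, 6.0]
True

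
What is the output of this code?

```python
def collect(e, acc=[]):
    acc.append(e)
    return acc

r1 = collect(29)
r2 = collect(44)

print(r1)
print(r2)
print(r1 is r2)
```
[29, 44]
[29, 44]
True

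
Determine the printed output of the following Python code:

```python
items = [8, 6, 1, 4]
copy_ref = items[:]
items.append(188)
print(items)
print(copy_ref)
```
[8, 6, 1, 4, 188]
[8, 6, 1, 4]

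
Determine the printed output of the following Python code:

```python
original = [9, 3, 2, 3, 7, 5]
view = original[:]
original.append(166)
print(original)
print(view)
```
[9, 3, 2, 3, 7, 5, 166]
[9, 3, 2, 3, 7, 5]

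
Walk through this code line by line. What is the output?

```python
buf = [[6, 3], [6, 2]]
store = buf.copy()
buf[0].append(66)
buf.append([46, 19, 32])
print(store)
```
[[6, 3, 66], [6, 2]]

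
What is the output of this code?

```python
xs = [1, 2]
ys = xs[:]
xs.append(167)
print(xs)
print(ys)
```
[1, 2, 167]
[1, 2]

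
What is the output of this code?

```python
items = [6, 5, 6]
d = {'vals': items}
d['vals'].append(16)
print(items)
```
[6, 5, 6, 16]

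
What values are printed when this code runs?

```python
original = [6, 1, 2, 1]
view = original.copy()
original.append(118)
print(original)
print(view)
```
[6, 1, 2, 1, 118]
[6, 1, 2, 1]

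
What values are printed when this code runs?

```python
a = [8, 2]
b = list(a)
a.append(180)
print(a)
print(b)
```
[8, 2, 180]
[8, 2]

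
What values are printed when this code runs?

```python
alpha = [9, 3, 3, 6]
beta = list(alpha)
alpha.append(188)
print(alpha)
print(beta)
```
[9, 3, 3, 6, 188]
[9, 3, 3, 6]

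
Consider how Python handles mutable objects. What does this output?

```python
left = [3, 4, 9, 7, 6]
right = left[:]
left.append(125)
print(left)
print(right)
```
[3, 4, 9, 7, 6, 125]
[3, 4, 9, 7, 6]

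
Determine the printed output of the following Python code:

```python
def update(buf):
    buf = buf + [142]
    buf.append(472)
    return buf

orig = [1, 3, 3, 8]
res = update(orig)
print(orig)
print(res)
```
[1, 3, 3, 8]
[1, 3, 3, 8, 142, 472]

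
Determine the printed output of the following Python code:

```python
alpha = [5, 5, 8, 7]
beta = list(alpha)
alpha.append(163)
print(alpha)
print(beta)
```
[5, 5, 8, 7, 163]
[5, 5, 8, 7]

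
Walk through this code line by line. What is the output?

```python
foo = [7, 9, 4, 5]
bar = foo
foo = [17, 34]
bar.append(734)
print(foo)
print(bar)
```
[17, 34]
[7, 9, 4, 5, 734]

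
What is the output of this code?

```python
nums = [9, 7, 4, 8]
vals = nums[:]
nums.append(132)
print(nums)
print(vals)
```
[9, 7, 4, 8, 132]
[9, 7, 4, 8]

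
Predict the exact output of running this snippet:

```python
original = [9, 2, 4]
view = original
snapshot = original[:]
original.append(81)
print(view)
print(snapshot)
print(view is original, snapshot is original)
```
[9, 2, 4, 81]
[9, 2, 4]
True False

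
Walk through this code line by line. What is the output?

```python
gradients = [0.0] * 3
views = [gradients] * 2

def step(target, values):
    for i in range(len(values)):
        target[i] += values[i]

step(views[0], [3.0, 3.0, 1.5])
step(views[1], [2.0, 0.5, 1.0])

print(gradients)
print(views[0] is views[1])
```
[5.0, 3.5, 2.5]
True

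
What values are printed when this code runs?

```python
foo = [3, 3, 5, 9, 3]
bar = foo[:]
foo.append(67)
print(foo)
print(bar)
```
[3, 3, 5, 9, 3, 67]
[3, 3, 5, 9, 3]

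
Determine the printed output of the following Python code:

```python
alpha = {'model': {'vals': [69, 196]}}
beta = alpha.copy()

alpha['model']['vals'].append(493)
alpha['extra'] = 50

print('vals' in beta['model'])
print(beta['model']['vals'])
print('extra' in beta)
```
True
[69, 196, 493]
False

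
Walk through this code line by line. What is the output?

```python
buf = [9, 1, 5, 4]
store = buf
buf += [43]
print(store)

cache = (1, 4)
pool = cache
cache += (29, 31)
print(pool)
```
[9, 1, 5, 4, 43]
(1, 4)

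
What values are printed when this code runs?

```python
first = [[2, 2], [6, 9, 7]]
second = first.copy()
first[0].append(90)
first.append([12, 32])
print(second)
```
[[2, 2, 90], [6, 9, 7]]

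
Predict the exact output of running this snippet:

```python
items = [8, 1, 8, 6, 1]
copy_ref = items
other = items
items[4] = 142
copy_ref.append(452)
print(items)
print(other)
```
[8, 1, 8, 6, 142, 452]
[8, 1, 8, 6, 142, 452]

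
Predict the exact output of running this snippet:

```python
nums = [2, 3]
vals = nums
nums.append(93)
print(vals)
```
[2, 3, 93]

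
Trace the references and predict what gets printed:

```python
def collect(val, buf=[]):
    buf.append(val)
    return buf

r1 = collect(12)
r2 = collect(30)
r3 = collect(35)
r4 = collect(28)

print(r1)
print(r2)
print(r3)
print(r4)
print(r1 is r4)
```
[12, 30, 35, 28]
[12, 30, 35, 28]
[12, 30, 35, 28]
[12, 30, 35, 28]
True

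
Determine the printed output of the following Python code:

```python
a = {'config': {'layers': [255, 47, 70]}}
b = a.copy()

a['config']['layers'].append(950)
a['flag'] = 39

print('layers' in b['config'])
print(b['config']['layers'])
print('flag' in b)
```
True
[255, 47, 70, 950]
False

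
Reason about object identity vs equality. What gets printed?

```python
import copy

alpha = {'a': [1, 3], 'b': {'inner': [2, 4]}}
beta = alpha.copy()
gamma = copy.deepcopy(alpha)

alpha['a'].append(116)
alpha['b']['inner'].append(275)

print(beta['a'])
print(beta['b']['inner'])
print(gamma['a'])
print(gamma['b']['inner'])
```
[1, 3, 116]
[2, 4, 275]
[1, 3]
[2, 4]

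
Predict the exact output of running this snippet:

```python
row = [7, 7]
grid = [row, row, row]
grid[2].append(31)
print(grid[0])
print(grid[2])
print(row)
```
[7, 7, 31]
[7, 7, 31]
[7, 7, 31]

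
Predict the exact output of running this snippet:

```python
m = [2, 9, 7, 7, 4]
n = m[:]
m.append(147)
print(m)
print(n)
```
[2, 9, 7, 7, 4, 147]
[2, 9, 7, 7, 4]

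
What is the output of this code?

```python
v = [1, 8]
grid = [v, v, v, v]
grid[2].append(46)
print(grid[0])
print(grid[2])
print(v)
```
[1, 8, 46]
[1, 8, 46]
[1, 8, 46]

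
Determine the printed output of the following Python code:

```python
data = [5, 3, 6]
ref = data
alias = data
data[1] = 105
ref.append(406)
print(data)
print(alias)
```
[5, 105, 6, 406]
[5, 105, 6, 406]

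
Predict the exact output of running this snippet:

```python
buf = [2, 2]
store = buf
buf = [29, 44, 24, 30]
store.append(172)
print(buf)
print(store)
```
[29, 44, 24, 30]
[2, 2, 172]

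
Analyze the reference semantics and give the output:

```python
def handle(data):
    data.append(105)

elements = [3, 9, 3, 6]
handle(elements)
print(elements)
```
[3, 9, 3, 6, 105]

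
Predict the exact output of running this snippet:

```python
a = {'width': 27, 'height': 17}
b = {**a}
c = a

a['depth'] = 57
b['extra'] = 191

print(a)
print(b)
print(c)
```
{'width': 27, 'height': 17, 'depth': 57}
{'width': 27, 'height': 17, 'extra': 191}
{'width': 27, 'height': 17, 'depth': 57}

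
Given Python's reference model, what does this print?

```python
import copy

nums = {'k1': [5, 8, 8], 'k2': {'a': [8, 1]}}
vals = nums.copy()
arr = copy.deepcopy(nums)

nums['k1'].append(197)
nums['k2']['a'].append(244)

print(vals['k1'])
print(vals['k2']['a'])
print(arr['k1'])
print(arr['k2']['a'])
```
[5, 8, 8, 197]
[8, 1, 244]
[5, 8, 8]
[8, 1]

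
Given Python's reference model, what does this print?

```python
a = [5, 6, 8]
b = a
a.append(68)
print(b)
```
[5, 6, 8, 68]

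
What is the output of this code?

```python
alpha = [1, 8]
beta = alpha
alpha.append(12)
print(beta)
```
[1, 8, 12]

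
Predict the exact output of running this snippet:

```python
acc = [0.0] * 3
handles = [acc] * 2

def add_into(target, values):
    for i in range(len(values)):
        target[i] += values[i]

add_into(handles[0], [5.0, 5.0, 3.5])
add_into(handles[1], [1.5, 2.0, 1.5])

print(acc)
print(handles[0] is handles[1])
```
[6.5, 7.0, 5.0]
True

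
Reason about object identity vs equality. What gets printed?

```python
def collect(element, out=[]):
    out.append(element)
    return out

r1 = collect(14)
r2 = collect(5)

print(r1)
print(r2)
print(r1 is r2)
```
[14, 5]
[14, 5]
True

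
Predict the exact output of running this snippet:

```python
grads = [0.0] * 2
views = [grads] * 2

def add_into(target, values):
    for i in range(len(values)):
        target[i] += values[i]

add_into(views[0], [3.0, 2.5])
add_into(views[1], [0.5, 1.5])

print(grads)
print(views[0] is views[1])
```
[3.5, 4.0]
True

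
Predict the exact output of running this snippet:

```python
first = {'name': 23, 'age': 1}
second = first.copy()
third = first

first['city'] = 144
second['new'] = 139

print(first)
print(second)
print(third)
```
{'name': 23, 'age': 1, 'city': 144}
{'name': 23, 'age': 1, 'new': 139}
{'name': 23, 'age': 1, 'city': 144}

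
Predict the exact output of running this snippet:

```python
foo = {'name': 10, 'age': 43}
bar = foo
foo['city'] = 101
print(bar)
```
{'name': 10, 'age': 43, 'city': 101}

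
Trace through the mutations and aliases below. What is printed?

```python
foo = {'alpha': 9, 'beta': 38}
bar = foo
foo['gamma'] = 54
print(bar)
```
{'alpha': 9, 'beta': 38, 'gamma': 54}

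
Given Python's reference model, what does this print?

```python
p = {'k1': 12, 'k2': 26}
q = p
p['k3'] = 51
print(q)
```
{'k1': 12, 'k2': 26, 'k3': 51}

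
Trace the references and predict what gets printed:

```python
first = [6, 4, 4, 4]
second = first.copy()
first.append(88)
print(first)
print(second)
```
[6, 4, 4, 4, 88]
[6, 4, 4, 4]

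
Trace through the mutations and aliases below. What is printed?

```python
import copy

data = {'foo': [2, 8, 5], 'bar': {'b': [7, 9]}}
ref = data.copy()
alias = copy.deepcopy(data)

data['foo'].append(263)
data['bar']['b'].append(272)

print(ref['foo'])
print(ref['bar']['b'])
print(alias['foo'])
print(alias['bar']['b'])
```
[2, 8, 5, 263]
[7, 9, 272]
[2, 8, 5]
[7, 9]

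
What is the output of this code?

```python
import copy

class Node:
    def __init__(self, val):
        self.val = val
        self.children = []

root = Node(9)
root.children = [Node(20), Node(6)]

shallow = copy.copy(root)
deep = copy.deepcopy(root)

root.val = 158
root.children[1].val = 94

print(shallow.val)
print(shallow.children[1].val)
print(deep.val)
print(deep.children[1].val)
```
9
94
9
6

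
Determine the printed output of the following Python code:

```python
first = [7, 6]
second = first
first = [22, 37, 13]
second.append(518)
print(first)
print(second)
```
[22, 37, 13]
[7, 6, 518]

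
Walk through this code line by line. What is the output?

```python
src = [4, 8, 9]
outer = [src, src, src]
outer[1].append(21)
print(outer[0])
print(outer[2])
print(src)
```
[4, 8, 9, 21]
[4, 8, 9, 21]
[4, 8, 9, 21]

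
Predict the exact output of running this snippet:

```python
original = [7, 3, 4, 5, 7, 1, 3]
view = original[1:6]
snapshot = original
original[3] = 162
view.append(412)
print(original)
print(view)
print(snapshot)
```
[7, 3, 4, 162, 7, 1, 3]
[3, 4, 5, 7, 1, 412]
[7, 3, 4, 162, 7, 1, 3]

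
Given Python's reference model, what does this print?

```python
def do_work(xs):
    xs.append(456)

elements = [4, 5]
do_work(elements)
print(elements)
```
[4, 5, 456]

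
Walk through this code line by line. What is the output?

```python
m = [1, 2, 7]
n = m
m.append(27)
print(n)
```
[1, 2, 7, 27]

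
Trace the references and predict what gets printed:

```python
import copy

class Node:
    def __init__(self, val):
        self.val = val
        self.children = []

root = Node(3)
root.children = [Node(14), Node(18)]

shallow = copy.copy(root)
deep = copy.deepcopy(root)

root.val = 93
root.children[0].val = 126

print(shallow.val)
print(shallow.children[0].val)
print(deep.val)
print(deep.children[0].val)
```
3
126
3
14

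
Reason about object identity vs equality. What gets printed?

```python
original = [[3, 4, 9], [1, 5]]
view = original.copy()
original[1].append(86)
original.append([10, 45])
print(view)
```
[[3, 4, 9], [1, 5, 86]]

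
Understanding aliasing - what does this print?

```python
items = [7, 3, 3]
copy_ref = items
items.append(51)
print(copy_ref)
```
[7, 3, 3, 51]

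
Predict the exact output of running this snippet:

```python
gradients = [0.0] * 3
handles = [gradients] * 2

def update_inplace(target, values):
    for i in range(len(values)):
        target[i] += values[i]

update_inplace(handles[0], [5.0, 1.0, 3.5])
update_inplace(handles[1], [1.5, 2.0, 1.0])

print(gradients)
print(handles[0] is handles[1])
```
[6.5, 3.0, 4.5]
True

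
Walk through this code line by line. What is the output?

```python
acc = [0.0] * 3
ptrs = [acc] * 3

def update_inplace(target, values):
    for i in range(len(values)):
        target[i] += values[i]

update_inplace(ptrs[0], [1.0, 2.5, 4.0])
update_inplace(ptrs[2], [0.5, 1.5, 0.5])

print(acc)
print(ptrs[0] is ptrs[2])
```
[1.5, 4.0, 4.5]
True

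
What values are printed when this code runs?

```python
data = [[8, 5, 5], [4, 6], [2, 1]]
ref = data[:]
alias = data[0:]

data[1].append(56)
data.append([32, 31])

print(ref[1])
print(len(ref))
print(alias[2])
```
[4, 6, 56]
3
[2, 1]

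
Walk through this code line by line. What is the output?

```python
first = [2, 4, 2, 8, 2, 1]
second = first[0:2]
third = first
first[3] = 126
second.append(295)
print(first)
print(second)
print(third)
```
[2, 4, 2, 126, 2, 1]
[2, 4, 295]
[2, 4, 2, 126, 2, 1]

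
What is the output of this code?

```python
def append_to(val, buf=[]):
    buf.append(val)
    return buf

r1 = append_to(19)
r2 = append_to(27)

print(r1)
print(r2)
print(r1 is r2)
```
[19, 27]
[19, 27]
True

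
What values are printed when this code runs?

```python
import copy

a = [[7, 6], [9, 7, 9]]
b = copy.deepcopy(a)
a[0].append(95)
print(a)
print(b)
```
[[7, 6, 95], [9, 7, 9]]
[[7, 6], [9, 7, 9]]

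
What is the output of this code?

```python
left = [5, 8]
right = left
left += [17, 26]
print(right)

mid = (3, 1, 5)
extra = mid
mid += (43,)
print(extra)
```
[5, 8, 17, 26]
(3, 1, 5)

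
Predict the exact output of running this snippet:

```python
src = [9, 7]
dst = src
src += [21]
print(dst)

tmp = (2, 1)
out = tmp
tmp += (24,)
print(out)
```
[9, 7, 21]
(2, 1)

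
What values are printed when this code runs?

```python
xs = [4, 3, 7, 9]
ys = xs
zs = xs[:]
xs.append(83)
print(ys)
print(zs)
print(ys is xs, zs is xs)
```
[4, 3, 7, 9, 83]
[4, 3, 7, 9]
True False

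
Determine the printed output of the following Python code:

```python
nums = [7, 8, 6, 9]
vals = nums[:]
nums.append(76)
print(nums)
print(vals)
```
[7, 8, 6, 9, 76]
[7, 8, 6, 9]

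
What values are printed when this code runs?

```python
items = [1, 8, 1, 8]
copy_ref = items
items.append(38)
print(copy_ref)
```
[1, 8, 1, 8, 38]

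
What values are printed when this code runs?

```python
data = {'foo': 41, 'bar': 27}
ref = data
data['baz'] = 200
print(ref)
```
{'foo': 41, 'bar': 27, 'baz': 200}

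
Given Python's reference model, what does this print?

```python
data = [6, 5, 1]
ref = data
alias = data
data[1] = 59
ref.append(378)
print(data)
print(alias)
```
[6, 59, 1, 378]
[6, 59, 1, 378]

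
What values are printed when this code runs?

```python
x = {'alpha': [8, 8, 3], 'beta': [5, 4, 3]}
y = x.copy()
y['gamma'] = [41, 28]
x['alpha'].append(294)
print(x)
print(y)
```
{'alpha': [8, 8, 3, 294], 'beta': [5, 4, 3]}
{'alpha': [8, 8, 3, 294], 'beta': [5, 4, 3], 'gamma': [41, 28]}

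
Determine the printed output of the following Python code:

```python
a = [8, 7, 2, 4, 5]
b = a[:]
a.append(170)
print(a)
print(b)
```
[8, 7, 2, 4, 5, 170]
[8, 7, 2, 4, 5]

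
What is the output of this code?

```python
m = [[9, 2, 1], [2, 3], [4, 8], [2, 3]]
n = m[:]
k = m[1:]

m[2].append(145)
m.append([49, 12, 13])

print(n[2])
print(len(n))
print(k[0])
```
[4, 8, 145]
4
[2, 3]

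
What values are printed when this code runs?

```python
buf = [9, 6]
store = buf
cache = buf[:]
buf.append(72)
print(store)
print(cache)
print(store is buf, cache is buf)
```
[9, 6, 72]
[9, 6]
True False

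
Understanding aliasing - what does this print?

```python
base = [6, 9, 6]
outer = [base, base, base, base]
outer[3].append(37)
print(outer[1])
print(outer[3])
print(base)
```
[6, 9, 6, 37]
[6, 9, 6, 37]
[6, 9, 6, 37]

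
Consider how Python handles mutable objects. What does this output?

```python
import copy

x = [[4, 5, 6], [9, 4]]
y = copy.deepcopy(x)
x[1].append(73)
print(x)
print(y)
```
[[4, 5, 6], [9, 4, 73]]
[[4, 5, 6], [9, 4]]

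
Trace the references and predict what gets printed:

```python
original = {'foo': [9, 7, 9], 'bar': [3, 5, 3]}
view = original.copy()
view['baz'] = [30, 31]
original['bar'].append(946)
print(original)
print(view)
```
{'foo': [9, 7, 9], 'bar': [3, 5, 3, 946]}
{'foo': [9, 7, 9], 'bar': [3, 5, 3, 946], 'baz': [30, 31]}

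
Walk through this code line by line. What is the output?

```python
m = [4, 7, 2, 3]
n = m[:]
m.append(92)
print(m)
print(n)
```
[4, 7, 2, 3, 92]
[4, 7, 2, 3]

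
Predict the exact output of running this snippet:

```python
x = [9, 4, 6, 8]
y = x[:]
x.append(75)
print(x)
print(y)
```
[9, 4, 6, 8, 75]
[9, 4, 6, 8]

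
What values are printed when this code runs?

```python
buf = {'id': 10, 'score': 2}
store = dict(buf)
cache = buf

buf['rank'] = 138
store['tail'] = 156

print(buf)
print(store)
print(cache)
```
{'id': 10, 'score': 2, 'rank': 138}
{'id': 10, 'score': 2, 'tail': 156}
{'id': 10, 'score': 2, 'rank': 138}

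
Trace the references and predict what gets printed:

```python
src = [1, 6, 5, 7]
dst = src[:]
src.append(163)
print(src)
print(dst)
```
[1, 6, 5, 7, 163]
[1, 6, 5, 7]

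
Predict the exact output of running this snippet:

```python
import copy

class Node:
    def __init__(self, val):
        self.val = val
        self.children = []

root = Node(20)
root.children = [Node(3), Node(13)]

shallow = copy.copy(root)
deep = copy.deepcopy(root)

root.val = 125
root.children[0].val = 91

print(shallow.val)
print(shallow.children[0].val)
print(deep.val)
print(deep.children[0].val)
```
20
91
20
3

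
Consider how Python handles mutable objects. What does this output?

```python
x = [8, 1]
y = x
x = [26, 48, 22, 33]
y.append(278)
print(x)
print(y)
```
[26, 48, 22, 33]
[8, 1, 278]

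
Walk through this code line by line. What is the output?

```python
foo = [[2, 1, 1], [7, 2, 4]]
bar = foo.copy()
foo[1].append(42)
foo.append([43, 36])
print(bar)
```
[[2, 1, 1], [7, 2, 4, 42]]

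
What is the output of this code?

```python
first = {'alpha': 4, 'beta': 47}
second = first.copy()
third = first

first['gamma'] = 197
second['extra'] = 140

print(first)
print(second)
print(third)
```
{'alpha': 4, 'beta': 47, 'gamma': 197}
{'alpha': 4, 'beta': 47, 'extra': 140}
{'alpha': 4, 'beta': 47, 'gamma': 197}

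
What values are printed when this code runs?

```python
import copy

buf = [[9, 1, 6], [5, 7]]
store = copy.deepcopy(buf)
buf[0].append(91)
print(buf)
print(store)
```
[[9, 1, 6, 91], [5, 7]]
[[9, 1, 6], [5, 7]]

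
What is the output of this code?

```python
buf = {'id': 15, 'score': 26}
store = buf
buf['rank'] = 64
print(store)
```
{'id': 15, 'score': 26, 'rank': 64}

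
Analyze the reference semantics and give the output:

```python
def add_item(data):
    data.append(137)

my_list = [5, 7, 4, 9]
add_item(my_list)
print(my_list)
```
[5, 7, 4, 9, 137]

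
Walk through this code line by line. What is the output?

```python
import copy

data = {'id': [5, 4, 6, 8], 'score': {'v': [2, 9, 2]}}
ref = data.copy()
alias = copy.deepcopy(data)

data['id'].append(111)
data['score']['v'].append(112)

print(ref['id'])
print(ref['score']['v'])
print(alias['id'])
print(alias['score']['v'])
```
[5, 4, 6, 8, 111]
[2, 9, 2, 112]
[5, 4, 6, 8]
[2, 9, 2]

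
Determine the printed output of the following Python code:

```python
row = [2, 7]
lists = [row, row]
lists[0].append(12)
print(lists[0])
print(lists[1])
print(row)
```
[2, 7, 12]
[2, 7, 12]
[2, 7, 12]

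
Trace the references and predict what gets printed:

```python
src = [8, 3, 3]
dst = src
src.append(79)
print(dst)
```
[8, 3, 3, 79]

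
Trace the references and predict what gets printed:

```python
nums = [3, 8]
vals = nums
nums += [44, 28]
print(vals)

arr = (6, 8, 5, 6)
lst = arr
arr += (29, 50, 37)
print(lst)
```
[3, 8, 44, 28]
(6, 8, 5, 6)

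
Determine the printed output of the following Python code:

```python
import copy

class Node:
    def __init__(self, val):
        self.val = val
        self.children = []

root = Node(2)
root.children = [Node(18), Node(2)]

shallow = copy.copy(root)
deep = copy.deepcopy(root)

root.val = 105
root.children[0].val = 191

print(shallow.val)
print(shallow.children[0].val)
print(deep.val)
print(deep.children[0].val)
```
2
191
2
18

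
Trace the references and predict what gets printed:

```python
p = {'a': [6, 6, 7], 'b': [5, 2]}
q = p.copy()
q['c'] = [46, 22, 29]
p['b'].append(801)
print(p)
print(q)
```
{'a': [6, 6, 7], 'b': [5, 2, 801]}
{'a': [6, 6, 7], 'b': [5, 2, 801], 'c': [46, 22, 29]}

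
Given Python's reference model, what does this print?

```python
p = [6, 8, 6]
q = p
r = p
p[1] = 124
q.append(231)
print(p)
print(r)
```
[6, 124, 6, 231]
[6, 124, 6, 231]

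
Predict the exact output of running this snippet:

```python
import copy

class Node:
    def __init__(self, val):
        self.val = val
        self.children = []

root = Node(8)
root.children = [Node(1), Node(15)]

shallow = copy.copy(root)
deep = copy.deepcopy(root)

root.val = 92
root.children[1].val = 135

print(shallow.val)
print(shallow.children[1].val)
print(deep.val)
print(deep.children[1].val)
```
8
135
8
15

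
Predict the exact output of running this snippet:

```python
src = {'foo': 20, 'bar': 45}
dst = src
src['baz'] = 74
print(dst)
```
{'foo': 20, 'bar': 45, 'baz': 74}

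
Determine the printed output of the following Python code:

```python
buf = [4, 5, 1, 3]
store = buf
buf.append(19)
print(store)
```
[4, 5, 1, 3, 19]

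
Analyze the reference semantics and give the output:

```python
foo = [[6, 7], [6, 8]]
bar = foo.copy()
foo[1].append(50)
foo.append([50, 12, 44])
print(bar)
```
[[6, 7], [6, 8, 50]]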